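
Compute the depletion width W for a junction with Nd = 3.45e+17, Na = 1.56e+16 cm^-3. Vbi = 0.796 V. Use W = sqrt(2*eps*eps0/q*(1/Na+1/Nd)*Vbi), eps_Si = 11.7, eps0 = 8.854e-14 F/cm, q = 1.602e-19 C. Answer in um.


Step 1: 1/Na + 1/Nd = 1/1.56e+16 + 1/3.45e+17 = 6.70011e-17
Step 2: 2*eps*eps0/q = 2*11.7*8.854e-14/1.602e-19 = 1.293281e+07
Step 3: W^2 = 1.293281e+07 * 6.70011e-17 * 0.796 = 6.89744e-10
Step 4: W = sqrt(6.89744e-10) = 2.626e-05 cm = 0.2626 um

0.2626


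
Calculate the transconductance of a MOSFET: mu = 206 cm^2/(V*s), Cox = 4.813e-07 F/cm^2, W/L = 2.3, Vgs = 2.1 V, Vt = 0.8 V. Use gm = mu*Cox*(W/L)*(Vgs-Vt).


Step 1: Vov = Vgs - Vt = 2.1 - 0.8 = 1.3 V
Step 2: gm = mu * Cox * (W/L) * Vov
Step 3: gm = 206 * 4.813e-07 * 2.3 * 1.3 = 2.96e-04 S

2.96e-04


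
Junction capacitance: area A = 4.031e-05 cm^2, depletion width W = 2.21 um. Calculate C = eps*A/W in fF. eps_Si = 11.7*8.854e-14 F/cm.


Step 1: eps_Si = 11.7 * 8.854e-14 = 1.035918e-12 F/cm
Step 2: W in cm = 2.21 * 1e-4 = 2.21e-04 cm
Step 3: C = 1.035918e-12 * 4.031e-05 / 2.21e-04 = 1.889496e-13 F
Step 4: C = 188.95 fF

188.95


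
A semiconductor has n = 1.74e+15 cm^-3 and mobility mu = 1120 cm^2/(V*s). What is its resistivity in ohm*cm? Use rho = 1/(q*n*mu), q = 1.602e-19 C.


Step 1: sigma = q * n * mu = 1.602e-19 * 1.74e+15 * 1120 = 3.12198e-01 S/cm
Step 2: rho = 1 / sigma = 1 / 3.12198e-01 = 3.203 ohm*cm

3.203


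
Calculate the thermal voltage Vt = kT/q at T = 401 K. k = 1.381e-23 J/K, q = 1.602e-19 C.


Step 1: kT = 1.381e-23 * 401 = 5.53781e-21 J
Step 2: Vt = kT/q = 5.53781e-21 / 1.602e-19
Step 3: Vt = 0.03457 V

0.03457


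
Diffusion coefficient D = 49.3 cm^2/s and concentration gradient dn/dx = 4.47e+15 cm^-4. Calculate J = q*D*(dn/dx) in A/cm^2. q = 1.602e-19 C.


Step 1: J = q * D * (dn/dx)
Step 2: J = 1.602e-19 * 49.3 * 4.47e+15
Step 3: J = 3.53e-02 A/cm^2

3.53e-02


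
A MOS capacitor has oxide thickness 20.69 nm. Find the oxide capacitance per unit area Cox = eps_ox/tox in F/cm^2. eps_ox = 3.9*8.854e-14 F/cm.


Step 1: eps_ox = 3.9 * 8.854e-14 = 3.45306e-13 F/cm
Step 2: tox in cm = 20.69 nm * 1e-7 = 2.0690e-06 cm
Step 3: Cox = 3.45306e-13 / 2.0690e-06 = 1.67e-07 F/cm^2

1.67e-07


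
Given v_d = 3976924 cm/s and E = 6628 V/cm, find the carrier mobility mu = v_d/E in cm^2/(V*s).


Step 1: mu = v_d / E
Step 2: mu = 3976924 / 6628
Step 3: mu = 600.02 cm^2/(V*s)

600.02


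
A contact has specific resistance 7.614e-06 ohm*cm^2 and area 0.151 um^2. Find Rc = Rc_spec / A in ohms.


Step 1: Convert area to cm^2: 0.151 um^2 = 1.5100e-09 cm^2
Step 2: Rc = Rc_spec / A = 7.614e-06 / 1.5100e-09
Step 3: Rc = 5.04e+03 ohms

5.04e+03


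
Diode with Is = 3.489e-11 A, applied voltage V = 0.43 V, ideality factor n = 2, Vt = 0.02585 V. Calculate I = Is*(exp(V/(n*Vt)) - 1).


Step 1: V/(n*Vt) = 0.43/(2*0.02585) = 8.3172
Step 2: exp(8.3172) = 4.0937e+03
Step 3: I = 3.489e-11 * (4.0937e+03 - 1) = 1.43e-07 A

1.43e-07


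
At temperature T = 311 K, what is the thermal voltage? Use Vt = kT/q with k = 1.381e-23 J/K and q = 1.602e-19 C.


Step 1: kT = 1.381e-23 * 311 = 4.29491e-21 J
Step 2: Vt = kT/q = 4.29491e-21 / 1.602e-19
Step 3: Vt = 0.02681 V

0.02681


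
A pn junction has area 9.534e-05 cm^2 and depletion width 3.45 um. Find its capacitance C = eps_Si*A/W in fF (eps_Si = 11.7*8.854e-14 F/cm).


Step 1: eps_Si = 11.7 * 8.854e-14 = 1.035918e-12 F/cm
Step 2: W in cm = 3.45 * 1e-4 = 3.45e-04 cm
Step 3: C = 1.035918e-12 * 9.534e-05 / 3.45e-04 = 2.862737e-13 F
Step 4: C = 286.27 fF

286.27


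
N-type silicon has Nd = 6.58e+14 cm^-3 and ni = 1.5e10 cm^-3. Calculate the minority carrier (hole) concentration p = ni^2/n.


Step 1: Since Nd >> ni, n ≈ Nd = 6.58e+14 cm^-3
Step 2: p = ni^2 / n = (1.5e10)^2 / 6.58e+14
Step 3: p = 2.25e20 / 6.58e+14 = 3.42e+05 cm^-3

3.42e+05


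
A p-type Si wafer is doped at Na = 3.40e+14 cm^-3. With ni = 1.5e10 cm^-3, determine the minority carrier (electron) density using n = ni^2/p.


Step 1: Majority hole concentration p ≈ Na = 3.40e+14 cm^-3
Step 2: n = ni^2 / Na = (1.5e10)^2 / 3.40e+14
Step 3: n = 6.62e+05 cm^-3

6.62e+05


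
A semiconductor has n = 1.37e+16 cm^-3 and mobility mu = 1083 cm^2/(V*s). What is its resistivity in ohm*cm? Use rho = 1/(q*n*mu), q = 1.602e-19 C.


Step 1: sigma = q * n * mu = 1.602e-19 * 1.37e+16 * 1083 = 2.37690e+00 S/cm
Step 2: rho = 1 / sigma = 1 / 2.37690e+00 = 0.4207 ohm*cm

0.4207


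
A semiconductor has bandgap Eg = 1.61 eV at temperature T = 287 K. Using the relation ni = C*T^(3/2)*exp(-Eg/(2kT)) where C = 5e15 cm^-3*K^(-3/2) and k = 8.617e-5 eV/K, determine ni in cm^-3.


Step 1: Compute kT = 8.617e-5 * 287 = 0.02473079 eV
Step 2: Exponent = -Eg/(2kT) = -1.61/(2*0.02473079) = -32.55052
Step 3: T^(3/2) = 287^1.5 = 4862.09
Step 4: ni = 5e15 * 4862.09 * exp(-32.55052) = 1.78e+05 cm^-3

1.78e+05


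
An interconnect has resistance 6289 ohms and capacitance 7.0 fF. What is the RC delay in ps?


Step 1: tau = R * C
Step 2: tau = 6289 * 7.0 fF = 6289 * 7.0e-15 F
Step 3: tau = 4.4023e-11 s = 44.023 ps

44.023


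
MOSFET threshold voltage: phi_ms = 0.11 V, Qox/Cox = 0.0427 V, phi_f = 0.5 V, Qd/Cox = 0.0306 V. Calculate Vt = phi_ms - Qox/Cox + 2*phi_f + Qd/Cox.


Step 1: Vt = phi_ms - Qox/Cox + 2*phi_f + Qd/Cox
Step 2: Vt = 0.11 - 0.0427 + 2*0.5 + 0.0306
Step 3: Vt = 0.11 - 0.0427 + 1.0 + 0.0306
Step 4: Vt = 1.0979 V

1.0979


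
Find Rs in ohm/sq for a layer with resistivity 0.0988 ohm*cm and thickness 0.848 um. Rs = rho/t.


Step 1: Convert thickness to cm: t = 0.848 um = 8.4800e-05 cm
Step 2: Rs = rho / t = 0.0988 / 8.4800e-05
Step 3: Rs = 1165.1 ohm/sq

1165.1


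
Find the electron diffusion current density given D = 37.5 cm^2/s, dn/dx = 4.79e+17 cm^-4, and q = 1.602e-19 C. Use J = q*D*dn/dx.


Step 1: J = q * D * (dn/dx)
Step 2: J = 1.602e-19 * 37.5 * 4.79e+17
Step 3: J = 2.88e+00 A/cm^2

2.88e+00


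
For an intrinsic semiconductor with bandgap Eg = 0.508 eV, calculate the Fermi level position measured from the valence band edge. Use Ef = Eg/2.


Step 1: For an intrinsic semiconductor, the Fermi level sits at midgap.
Step 2: Ef = Eg / 2 = 0.508 / 2 = 0.254 eV

0.254


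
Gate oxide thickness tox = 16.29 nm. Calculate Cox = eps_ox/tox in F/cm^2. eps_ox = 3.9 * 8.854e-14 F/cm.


Step 1: eps_ox = 3.9 * 8.854e-14 = 3.45306e-13 F/cm
Step 2: tox in cm = 16.29 nm * 1e-7 = 1.6290e-06 cm
Step 3: Cox = 3.45306e-13 / 1.6290e-06 = 2.12e-07 F/cm^2

2.12e-07


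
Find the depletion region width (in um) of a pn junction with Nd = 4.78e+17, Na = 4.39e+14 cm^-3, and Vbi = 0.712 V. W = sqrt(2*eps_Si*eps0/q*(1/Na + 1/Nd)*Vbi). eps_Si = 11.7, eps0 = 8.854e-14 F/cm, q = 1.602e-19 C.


Step 1: 1/Na + 1/Nd = 1/4.39e+14 + 1/4.78e+17 = 2.28000e-15
Step 2: 2*eps*eps0/q = 2*11.7*8.854e-14/1.602e-19 = 1.293281e+07
Step 3: W^2 = 1.293281e+07 * 2.28000e-15 * 0.712 = 2.09946e-08
Step 4: W = sqrt(2.09946e-08) = 1.449e-04 cm = 1.449 um

1.449


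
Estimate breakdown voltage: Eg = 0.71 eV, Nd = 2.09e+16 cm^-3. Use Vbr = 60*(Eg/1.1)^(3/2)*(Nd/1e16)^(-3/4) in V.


Step 1: Eg/1.1 = 0.71/1.1 = 0.645455
Step 2: (Eg/1.1)^1.5 = 0.645455^1.5 = 0.518560
Step 3: (Nd/1e16)^(-0.75) = (2.09)^(-0.75) = 0.575295
Step 4: Vbr = 60 * 0.518560 * 0.575295 = 17.9 V

17.9


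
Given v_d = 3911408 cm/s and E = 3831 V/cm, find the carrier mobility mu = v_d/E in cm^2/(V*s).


Step 1: mu = v_d / E
Step 2: mu = 3911408 / 3831
Step 3: mu = 1020.99 cm^2/(V*s)

1020.99


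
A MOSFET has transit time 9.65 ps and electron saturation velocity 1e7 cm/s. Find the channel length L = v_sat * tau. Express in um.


Step 1: tau in seconds = 9.65 ps * 1e-12 = 9.6500e-12 s
Step 2: L = v_sat * tau = 1e7 * 9.6500e-12 = 9.6500e-05 cm
Step 3: L in um = 9.6500e-05 * 1e4 = 0.965 um

0.965


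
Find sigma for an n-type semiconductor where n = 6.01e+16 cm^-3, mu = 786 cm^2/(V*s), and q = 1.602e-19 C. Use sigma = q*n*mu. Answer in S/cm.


Step 1: sigma = q * n * mu
Step 2: sigma = 1.602e-19 * 6.01e+16 * 786
Step 3: sigma = 7.568e+00 S/cm

7.568e+00


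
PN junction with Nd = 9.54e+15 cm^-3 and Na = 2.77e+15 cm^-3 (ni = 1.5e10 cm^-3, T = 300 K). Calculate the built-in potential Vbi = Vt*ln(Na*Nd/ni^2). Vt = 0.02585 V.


Step 1: Compute Na*Nd/ni^2 = 2.77e+15 * 9.54e+15 / (1.5e10)^2 = 1.1745e+11
Step 2: ln(1.1745e+11) = 25.4893
Step 3: Vbi = 0.02585 * 25.4893 = 0.659 V

0.659


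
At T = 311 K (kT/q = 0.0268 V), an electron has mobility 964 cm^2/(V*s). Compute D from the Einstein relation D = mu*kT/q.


Step 1: D = mu * (kT/q)
Step 2: D = 964 * 0.0268
Step 3: D = 25.84 cm^2/s

25.84


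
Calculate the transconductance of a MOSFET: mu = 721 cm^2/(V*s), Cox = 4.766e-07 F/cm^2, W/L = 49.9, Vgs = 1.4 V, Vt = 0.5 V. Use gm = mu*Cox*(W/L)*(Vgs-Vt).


Step 1: Vov = Vgs - Vt = 1.4 - 0.5 = 0.9 V
Step 2: gm = mu * Cox * (W/L) * Vov
Step 3: gm = 721 * 4.766e-07 * 49.9 * 0.9 = 1.54e-02 S

1.54e-02


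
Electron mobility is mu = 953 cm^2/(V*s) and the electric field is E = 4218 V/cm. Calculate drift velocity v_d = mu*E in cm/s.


Step 1: v_d = mu * E
Step 2: v_d = 953 * 4218 = 4019754
Step 3: v_d = 4.02e+06 cm/s

4.02e+06


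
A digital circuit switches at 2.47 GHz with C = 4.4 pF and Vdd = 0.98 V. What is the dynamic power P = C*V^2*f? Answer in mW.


Step 1: V^2 = 0.98^2 = 0.9604 V^2
Step 2: P = C*V^2*f = 4.4e-12 F * 0.9604 * 2.47e9 Hz
Step 3: P = 1.04376272e-02 W
Step 4: P = 10.438 mW

10.438


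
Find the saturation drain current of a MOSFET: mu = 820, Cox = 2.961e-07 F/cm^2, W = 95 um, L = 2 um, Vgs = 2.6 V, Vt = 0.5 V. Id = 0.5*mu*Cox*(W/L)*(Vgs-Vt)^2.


Step 1: Overdrive voltage Vov = Vgs - Vt = 2.6 - 0.5 = 2.1 V
Step 2: W/L = 95/2 = 47.5
Step 3: Id = 0.5 * 820 * 2.961e-07 * 47.5 * 2.1^2
Step 4: Id = 2.54e-02 A

2.54e-02


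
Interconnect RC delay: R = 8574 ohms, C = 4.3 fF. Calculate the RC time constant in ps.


Step 1: tau = R * C
Step 2: tau = 8574 * 4.3 fF = 8574 * 4.3e-15 F
Step 3: tau = 3.68682e-11 s = 36.8682 ps

36.8682


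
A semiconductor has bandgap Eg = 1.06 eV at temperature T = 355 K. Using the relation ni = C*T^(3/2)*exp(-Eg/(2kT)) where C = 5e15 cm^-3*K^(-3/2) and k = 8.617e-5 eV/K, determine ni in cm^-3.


Step 1: Compute kT = 8.617e-5 * 355 = 0.03059035 eV
Step 2: Exponent = -Eg/(2kT) = -1.06/(2*0.03059035) = -17.32573
Step 3: T^(3/2) = 355^1.5 = 6688.71
Step 4: ni = 5e15 * 6688.71 * exp(-17.32573) = 1.00e+12 cm^-3

1.00e+12


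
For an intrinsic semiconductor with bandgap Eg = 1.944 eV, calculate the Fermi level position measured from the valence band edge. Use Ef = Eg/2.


Step 1: For an intrinsic semiconductor, the Fermi level sits at midgap.
Step 2: Ef = Eg / 2 = 1.944 / 2 = 0.972 eV

0.972


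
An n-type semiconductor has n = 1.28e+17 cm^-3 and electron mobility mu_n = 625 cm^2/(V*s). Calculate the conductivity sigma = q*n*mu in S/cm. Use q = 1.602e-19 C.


Step 1: sigma = q * n * mu
Step 2: sigma = 1.602e-19 * 1.28e+17 * 625
Step 3: sigma = 1.282e+01 S/cm

1.282e+01


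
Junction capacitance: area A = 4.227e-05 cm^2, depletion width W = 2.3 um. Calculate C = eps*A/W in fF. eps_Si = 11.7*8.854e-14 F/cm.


Step 1: eps_Si = 11.7 * 8.854e-14 = 1.035918e-12 F/cm
Step 2: W in cm = 2.3 * 1e-4 = 2.30e-04 cm
Step 3: C = 1.035918e-12 * 4.227e-05 / 2.30e-04 = 1.903837e-13 F
Step 4: C = 190.38 fF

190.38


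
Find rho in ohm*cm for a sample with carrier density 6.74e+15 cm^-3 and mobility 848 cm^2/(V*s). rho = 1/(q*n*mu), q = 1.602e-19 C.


Step 1: sigma = q * n * mu = 1.602e-19 * 6.74e+15 * 848 = 9.15626e-01 S/cm
Step 2: rho = 1 / sigma = 1 / 9.15626e-01 = 1.092 ohm*cm

1.092


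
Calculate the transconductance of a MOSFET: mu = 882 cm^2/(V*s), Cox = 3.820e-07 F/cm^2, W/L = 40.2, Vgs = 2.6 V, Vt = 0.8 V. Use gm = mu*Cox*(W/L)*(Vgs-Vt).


Step 1: Vov = Vgs - Vt = 2.6 - 0.8 = 1.8 V
Step 2: gm = mu * Cox * (W/L) * Vov
Step 3: gm = 882 * 3.820e-07 * 40.2 * 1.8 = 2.44e-02 S

2.44e-02


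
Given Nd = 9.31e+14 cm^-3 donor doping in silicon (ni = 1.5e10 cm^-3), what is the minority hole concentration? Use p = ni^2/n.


Step 1: Since Nd >> ni, n ≈ Nd = 9.31e+14 cm^-3
Step 2: p = ni^2 / n = (1.5e10)^2 / 9.31e+14
Step 3: p = 2.25e20 / 9.31e+14 = 2.42e+05 cm^-3

2.42e+05


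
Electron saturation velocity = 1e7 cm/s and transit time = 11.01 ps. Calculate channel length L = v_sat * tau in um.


Step 1: tau in seconds = 11.01 ps * 1e-12 = 1.1010e-11 s
Step 2: L = v_sat * tau = 1e7 * 1.1010e-11 = 1.1010e-04 cm
Step 3: L in um = 1.1010e-04 * 1e4 = 1.101 um

1.101


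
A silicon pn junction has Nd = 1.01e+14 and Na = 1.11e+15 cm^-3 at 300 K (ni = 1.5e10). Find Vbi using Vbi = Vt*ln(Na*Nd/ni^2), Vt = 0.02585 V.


Step 1: Compute Na*Nd/ni^2 = 1.11e+15 * 1.01e+14 / (1.5e10)^2 = 4.9827e+08
Step 2: ln(4.9827e+08) = 20.0267
Step 3: Vbi = 0.02585 * 20.0267 = 0.518 V

0.518


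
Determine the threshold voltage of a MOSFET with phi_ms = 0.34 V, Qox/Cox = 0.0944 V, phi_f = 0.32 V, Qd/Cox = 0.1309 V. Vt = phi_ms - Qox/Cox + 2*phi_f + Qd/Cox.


Step 1: Vt = phi_ms - Qox/Cox + 2*phi_f + Qd/Cox
Step 2: Vt = 0.34 - 0.0944 + 2*0.32 + 0.1309
Step 3: Vt = 0.34 - 0.0944 + 0.64 + 0.1309
Step 4: Vt = 1.0165 V

1.0165


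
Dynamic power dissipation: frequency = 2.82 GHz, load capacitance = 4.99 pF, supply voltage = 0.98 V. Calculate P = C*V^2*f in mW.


Step 1: V^2 = 0.98^2 = 0.9604 V^2
Step 2: P = C*V^2*f = 4.99e-12 F * 0.9604 * 2.82e9 Hz
Step 3: P = 1.351455672e-02 W
Step 4: P = 13.515 mW

13.515


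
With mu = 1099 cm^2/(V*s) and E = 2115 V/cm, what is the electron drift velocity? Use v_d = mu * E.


Step 1: v_d = mu * E
Step 2: v_d = 1099 * 2115 = 2324385
Step 3: v_d = 2.32e+06 cm/s

2.32e+06


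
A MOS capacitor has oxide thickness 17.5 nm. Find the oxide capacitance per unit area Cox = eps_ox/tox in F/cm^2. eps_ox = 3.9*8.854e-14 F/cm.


Step 1: eps_ox = 3.9 * 8.854e-14 = 3.45306e-13 F/cm
Step 2: tox in cm = 17.5 nm * 1e-7 = 1.7500e-06 cm
Step 3: Cox = 3.45306e-13 / 1.7500e-06 = 1.97e-07 F/cm^2

1.97e-07


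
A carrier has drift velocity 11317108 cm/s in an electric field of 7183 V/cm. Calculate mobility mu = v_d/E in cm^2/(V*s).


Step 1: mu = v_d / E
Step 2: mu = 11317108 / 7183
Step 3: mu = 1575.54 cm^2/(V*s)

1575.54


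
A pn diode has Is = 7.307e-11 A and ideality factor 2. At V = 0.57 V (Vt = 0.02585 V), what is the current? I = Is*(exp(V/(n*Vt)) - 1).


Step 1: V/(n*Vt) = 0.57/(2*0.02585) = 11.0251
Step 2: exp(11.0251) = 6.1396e+04
Step 3: I = 7.307e-11 * (6.1396e+04 - 1) = 4.49e-06 A

4.49e-06


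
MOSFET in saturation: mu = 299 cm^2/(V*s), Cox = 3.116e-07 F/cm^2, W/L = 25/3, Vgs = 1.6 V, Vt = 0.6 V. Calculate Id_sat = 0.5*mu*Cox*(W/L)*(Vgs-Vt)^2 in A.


Step 1: Overdrive voltage Vov = Vgs - Vt = 1.6 - 0.6 = 1.0 V
Step 2: W/L = 25/3 = 8.33333
Step 3: Id = 0.5 * 299 * 3.116e-07 * 8.33333 * 1.0^2
Step 4: Id = 3.88e-04 A

3.88e-04


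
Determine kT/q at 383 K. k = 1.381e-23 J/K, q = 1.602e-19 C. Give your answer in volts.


Step 1: kT = 1.381e-23 * 383 = 5.28923e-21 J
Step 2: Vt = kT/q = 5.28923e-21 / 1.602e-19
Step 3: Vt = 0.03302 V

0.03302


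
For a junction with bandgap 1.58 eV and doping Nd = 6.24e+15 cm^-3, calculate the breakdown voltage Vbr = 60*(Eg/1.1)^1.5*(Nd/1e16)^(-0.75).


Step 1: Eg/1.1 = 1.58/1.1 = 1.436364
Step 2: (Eg/1.1)^1.5 = 1.436364^1.5 = 1.721459
Step 3: (Nd/1e16)^(-0.75) = (0.624)^(-0.75) = 1.424333
Step 4: Vbr = 60 * 1.721459 * 1.424333 = 147.1 V

147.1


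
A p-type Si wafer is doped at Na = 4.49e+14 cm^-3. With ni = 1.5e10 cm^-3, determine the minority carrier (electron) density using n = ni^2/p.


Step 1: Majority hole concentration p ≈ Na = 4.49e+14 cm^-3
Step 2: n = ni^2 / Na = (1.5e10)^2 / 4.49e+14
Step 3: n = 5.01e+05 cm^-3

5.01e+05


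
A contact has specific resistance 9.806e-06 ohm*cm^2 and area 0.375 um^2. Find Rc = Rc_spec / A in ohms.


Step 1: Convert area to cm^2: 0.375 um^2 = 3.7500e-09 cm^2
Step 2: Rc = Rc_spec / A = 9.806e-06 / 3.7500e-09
Step 3: Rc = 2.61e+03 ohms

2.61e+03


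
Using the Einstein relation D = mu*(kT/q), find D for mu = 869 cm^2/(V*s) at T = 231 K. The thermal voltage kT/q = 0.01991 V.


Step 1: D = mu * (kT/q)
Step 2: D = 869 * 0.01991
Step 3: D = 17.3 cm^2/s

17.3


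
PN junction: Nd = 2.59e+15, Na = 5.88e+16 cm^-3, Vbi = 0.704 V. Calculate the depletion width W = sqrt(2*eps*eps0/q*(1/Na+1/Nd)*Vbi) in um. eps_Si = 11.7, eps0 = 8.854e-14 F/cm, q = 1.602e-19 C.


Step 1: 1/Na + 1/Nd = 1/5.88e+16 + 1/2.59e+15 = 4.03107e-16
Step 2: 2*eps*eps0/q = 2*11.7*8.854e-14/1.602e-19 = 1.293281e+07
Step 3: W^2 = 1.293281e+07 * 4.03107e-16 * 0.704 = 3.67017e-09
Step 4: W = sqrt(3.67017e-09) = 6.058e-05 cm = 0.6058 um

0.6058


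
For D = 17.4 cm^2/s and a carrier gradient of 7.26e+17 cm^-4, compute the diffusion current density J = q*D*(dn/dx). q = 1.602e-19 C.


Step 1: J = q * D * (dn/dx)
Step 2: J = 1.602e-19 * 17.4 * 7.26e+17
Step 3: J = 2.02e+00 A/cm^2

2.02e+00


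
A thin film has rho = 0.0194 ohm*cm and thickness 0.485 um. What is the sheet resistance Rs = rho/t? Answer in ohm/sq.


Step 1: Convert thickness to cm: t = 0.485 um = 4.8500e-05 cm
Step 2: Rs = rho / t = 0.0194 / 4.8500e-05
Step 3: Rs = 400.0 ohm/sq

400.0


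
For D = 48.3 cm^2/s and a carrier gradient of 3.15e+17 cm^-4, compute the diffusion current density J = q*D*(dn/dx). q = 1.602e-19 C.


Step 1: J = q * D * (dn/dx)
Step 2: J = 1.602e-19 * 48.3 * 3.15e+17
Step 3: J = 2.44e+00 A/cm^2

2.44e+00


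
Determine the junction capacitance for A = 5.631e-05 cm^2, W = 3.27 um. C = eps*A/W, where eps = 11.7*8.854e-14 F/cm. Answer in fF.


Step 1: eps_Si = 11.7 * 8.854e-14 = 1.035918e-12 F/cm
Step 2: W in cm = 3.27 * 1e-4 = 3.27e-04 cm
Step 3: C = 1.035918e-12 * 5.631e-05 / 3.27e-04 = 1.783870e-13 F
Step 4: C = 178.39 fF

178.39


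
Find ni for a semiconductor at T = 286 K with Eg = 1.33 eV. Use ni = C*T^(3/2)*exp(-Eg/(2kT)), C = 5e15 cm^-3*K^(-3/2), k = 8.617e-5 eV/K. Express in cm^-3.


Step 1: Compute kT = 8.617e-5 * 286 = 0.02464462 eV
Step 2: Exponent = -Eg/(2kT) = -1.33/(2*0.02464462) = -26.98358
Step 3: T^(3/2) = 286^1.5 = 4836.70
Step 4: ni = 5e15 * 4836.70 * exp(-26.98358) = 4.62e+07 cm^-3

4.62e+07


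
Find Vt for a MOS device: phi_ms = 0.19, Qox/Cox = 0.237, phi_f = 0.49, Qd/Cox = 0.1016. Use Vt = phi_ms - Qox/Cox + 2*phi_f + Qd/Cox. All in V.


Step 1: Vt = phi_ms - Qox/Cox + 2*phi_f + Qd/Cox
Step 2: Vt = 0.19 - 0.237 + 2*0.49 + 0.1016
Step 3: Vt = 0.19 - 0.237 + 0.98 + 0.1016
Step 4: Vt = 1.0346 V

1.0346


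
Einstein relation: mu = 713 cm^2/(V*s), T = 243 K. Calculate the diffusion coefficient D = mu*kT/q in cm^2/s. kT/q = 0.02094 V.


Step 1: D = mu * (kT/q)
Step 2: D = 713 * 0.02094
Step 3: D = 14.93 cm^2/s

14.93


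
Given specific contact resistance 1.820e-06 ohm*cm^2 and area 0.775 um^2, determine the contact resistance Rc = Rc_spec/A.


Step 1: Convert area to cm^2: 0.775 um^2 = 7.7500e-09 cm^2
Step 2: Rc = Rc_spec / A = 1.820e-06 / 7.7500e-09
Step 3: Rc = 2.35e+02 ohms

2.35e+02


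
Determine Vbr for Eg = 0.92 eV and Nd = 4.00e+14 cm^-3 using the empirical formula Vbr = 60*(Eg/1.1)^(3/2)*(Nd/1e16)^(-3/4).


Step 1: Eg/1.1 = 0.92/1.1 = 0.836364
Step 2: (Eg/1.1)^1.5 = 0.836364^1.5 = 0.764879
Step 3: (Nd/1e16)^(-0.75) = (0.04)^(-0.75) = 11.180340
Step 4: Vbr = 60 * 0.764879 * 11.180340 = 513.1 V

513.1


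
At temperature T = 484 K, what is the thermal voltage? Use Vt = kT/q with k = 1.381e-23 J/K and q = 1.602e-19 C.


Step 1: kT = 1.381e-23 * 484 = 6.68404e-21 J
Step 2: Vt = kT/q = 6.68404e-21 / 1.602e-19
Step 3: Vt = 0.04172 V

0.04172


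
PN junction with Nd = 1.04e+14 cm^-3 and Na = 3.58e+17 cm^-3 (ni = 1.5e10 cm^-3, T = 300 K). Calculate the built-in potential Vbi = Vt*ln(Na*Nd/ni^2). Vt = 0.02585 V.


Step 1: Compute Na*Nd/ni^2 = 3.58e+17 * 1.04e+14 / (1.5e10)^2 = 1.6548e+11
Step 2: ln(1.6548e+11) = 25.8321
Step 3: Vbi = 0.02585 * 25.8321 = 0.668 V

0.668


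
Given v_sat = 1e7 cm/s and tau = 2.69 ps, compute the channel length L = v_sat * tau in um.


Step 1: tau in seconds = 2.69 ps * 1e-12 = 2.6900e-12 s
Step 2: L = v_sat * tau = 1e7 * 2.6900e-12 = 2.6900e-05 cm
Step 3: L in um = 2.6900e-05 * 1e4 = 0.269 um

0.269


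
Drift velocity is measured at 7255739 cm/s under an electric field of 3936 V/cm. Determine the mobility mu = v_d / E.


Step 1: mu = v_d / E
Step 2: mu = 7255739 / 3936
Step 3: mu = 1843.43 cm^2/(V*s)

1843.43


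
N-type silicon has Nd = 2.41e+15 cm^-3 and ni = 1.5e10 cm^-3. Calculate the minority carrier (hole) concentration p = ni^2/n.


Step 1: Since Nd >> ni, n ≈ Nd = 2.41e+15 cm^-3
Step 2: p = ni^2 / n = (1.5e10)^2 / 2.41e+15
Step 3: p = 2.25e20 / 2.41e+15 = 9.34e+04 cm^-3

9.34e+04


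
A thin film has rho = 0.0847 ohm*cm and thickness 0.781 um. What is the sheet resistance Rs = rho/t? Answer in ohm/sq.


Step 1: Convert thickness to cm: t = 0.781 um = 7.8100e-05 cm
Step 2: Rs = rho / t = 0.0847 / 7.8100e-05
Step 3: Rs = 1084.5 ohm/sq

1084.5


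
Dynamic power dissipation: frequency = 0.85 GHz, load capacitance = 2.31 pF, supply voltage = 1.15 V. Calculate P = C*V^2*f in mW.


Step 1: V^2 = 1.15^2 = 1.3225 V^2
Step 2: P = C*V^2*f = 2.31e-12 F * 1.3225 * 0.85e9 Hz
Step 3: P = 2.59672875e-03 W
Step 4: P = 2.597 mW

2.597


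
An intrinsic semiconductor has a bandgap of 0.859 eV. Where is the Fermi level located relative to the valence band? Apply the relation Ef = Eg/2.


Step 1: For an intrinsic semiconductor, the Fermi level sits at midgap.
Step 2: Ef = Eg / 2 = 0.859 / 2 = 0.4295 eV

0.4295


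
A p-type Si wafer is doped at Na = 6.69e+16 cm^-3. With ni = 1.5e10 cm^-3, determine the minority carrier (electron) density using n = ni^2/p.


Step 1: Majority hole concentration p ≈ Na = 6.69e+16 cm^-3
Step 2: n = ni^2 / Na = (1.5e10)^2 / 6.69e+16
Step 3: n = 3.36e+03 cm^-3

3.36e+03


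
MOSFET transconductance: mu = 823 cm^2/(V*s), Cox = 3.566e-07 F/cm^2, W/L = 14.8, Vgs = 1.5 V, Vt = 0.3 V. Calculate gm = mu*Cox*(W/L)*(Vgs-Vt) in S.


Step 1: Vov = Vgs - Vt = 1.5 - 0.3 = 1.2 V
Step 2: gm = mu * Cox * (W/L) * Vov
Step 3: gm = 823 * 3.566e-07 * 14.8 * 1.2 = 5.21e-03 S

5.21e-03


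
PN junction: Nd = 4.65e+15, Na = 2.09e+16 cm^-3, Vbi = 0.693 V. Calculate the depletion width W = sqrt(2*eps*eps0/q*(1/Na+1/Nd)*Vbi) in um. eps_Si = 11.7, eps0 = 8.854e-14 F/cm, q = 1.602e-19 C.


Step 1: 1/Na + 1/Nd = 1/2.09e+16 + 1/4.65e+15 = 2.62901e-16
Step 2: 2*eps*eps0/q = 2*11.7*8.854e-14/1.602e-19 = 1.293281e+07
Step 3: W^2 = 1.293281e+07 * 2.62901e-16 * 0.693 = 2.35623e-09
Step 4: W = sqrt(2.35623e-09) = 4.854e-05 cm = 0.4854 um

0.4854


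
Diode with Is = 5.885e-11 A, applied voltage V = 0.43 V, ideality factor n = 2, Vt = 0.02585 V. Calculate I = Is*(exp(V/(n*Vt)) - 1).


Step 1: V/(n*Vt) = 0.43/(2*0.02585) = 8.3172
Step 2: exp(8.3172) = 4.0937e+03
Step 3: I = 5.885e-11 * (4.0937e+03 - 1) = 2.41e-07 A

2.41e-07


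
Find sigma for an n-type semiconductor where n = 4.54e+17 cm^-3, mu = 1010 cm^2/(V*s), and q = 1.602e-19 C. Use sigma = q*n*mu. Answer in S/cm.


Step 1: sigma = q * n * mu
Step 2: sigma = 1.602e-19 * 4.54e+17 * 1010
Step 3: sigma = 7.346e+01 S/cm

7.346e+01


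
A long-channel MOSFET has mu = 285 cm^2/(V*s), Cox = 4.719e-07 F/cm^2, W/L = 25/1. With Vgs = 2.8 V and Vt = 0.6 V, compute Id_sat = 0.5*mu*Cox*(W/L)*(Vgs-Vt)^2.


Step 1: Overdrive voltage Vov = Vgs - Vt = 2.8 - 0.6 = 2.2 V
Step 2: W/L = 25/1 = 25
Step 3: Id = 0.5 * 285 * 4.719e-07 * 25 * 2.2^2
Step 4: Id = 8.14e-03 A

8.14e-03


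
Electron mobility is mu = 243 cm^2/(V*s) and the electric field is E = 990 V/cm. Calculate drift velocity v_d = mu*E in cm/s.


Step 1: v_d = mu * E
Step 2: v_d = 243 * 990 = 240570
Step 3: v_d = 2.41e+05 cm/s

2.41e+05


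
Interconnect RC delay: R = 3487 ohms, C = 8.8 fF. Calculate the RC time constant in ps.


Step 1: tau = R * C
Step 2: tau = 3487 * 8.8 fF = 3487 * 8.8e-15 F
Step 3: tau = 3.06856e-11 s = 30.6856 ps

30.6856


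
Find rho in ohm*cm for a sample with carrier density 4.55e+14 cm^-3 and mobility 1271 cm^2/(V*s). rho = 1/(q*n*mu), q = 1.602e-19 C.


Step 1: sigma = q * n * mu = 1.602e-19 * 4.55e+14 * 1271 = 9.26445e-02 S/cm
Step 2: rho = 1 / sigma = 1 / 9.26445e-02 = 10.79 ohm*cm

10.79


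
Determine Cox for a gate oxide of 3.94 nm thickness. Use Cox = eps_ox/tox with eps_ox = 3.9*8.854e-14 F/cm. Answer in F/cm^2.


Step 1: eps_ox = 3.9 * 8.854e-14 = 3.45306e-13 F/cm
Step 2: tox in cm = 3.94 nm * 1e-7 = 3.9400e-07 cm
Step 3: Cox = 3.45306e-13 / 3.9400e-07 = 8.76e-07 F/cm^2

8.76e-07


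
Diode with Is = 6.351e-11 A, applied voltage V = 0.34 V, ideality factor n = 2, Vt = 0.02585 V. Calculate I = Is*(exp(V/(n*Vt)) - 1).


Step 1: V/(n*Vt) = 0.34/(2*0.02585) = 6.5764
Step 2: exp(6.5764) = 7.1795e+02
Step 3: I = 6.351e-11 * (7.1795e+02 - 1) = 4.55e-08 A

4.55e-08


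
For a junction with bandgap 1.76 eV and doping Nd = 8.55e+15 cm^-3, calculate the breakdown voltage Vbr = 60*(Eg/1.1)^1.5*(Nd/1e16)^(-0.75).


Step 1: Eg/1.1 = 1.76/1.1 = 1.600000
Step 2: (Eg/1.1)^1.5 = 1.600000^1.5 = 2.023858
Step 3: (Nd/1e16)^(-0.75) = (0.855)^(-0.75) = 1.124671
Step 4: Vbr = 60 * 2.023858 * 1.124671 = 136.6 V

136.6


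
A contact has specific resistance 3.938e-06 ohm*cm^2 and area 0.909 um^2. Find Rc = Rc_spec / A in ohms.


Step 1: Convert area to cm^2: 0.909 um^2 = 9.0900e-09 cm^2
Step 2: Rc = Rc_spec / A = 3.938e-06 / 9.0900e-09
Step 3: Rc = 4.33e+02 ohms

4.33e+02


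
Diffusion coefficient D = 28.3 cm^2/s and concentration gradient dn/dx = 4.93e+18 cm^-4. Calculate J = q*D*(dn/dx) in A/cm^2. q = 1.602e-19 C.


Step 1: J = q * D * (dn/dx)
Step 2: J = 1.602e-19 * 28.3 * 4.93e+18
Step 3: J = 2.24e+01 A/cm^2

2.24e+01


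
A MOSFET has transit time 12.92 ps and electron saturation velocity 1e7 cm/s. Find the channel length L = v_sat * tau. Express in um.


Step 1: tau in seconds = 12.92 ps * 1e-12 = 1.2920e-11 s
Step 2: L = v_sat * tau = 1e7 * 1.2920e-11 = 1.2920e-04 cm
Step 3: L in um = 1.2920e-04 * 1e4 = 1.292 um

1.292


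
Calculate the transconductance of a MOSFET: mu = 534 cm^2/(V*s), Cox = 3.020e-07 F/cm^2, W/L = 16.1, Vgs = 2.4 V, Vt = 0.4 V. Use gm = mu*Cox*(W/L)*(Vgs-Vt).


Step 1: Vov = Vgs - Vt = 2.4 - 0.4 = 2.0 V
Step 2: gm = mu * Cox * (W/L) * Vov
Step 3: gm = 534 * 3.020e-07 * 16.1 * 2.0 = 5.19e-03 S

5.19e-03


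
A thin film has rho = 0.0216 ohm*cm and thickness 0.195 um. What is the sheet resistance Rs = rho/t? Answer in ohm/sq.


Step 1: Convert thickness to cm: t = 0.195 um = 1.9500e-05 cm
Step 2: Rs = rho / t = 0.0216 / 1.9500e-05
Step 3: Rs = 1107.7 ohm/sq

1107.7


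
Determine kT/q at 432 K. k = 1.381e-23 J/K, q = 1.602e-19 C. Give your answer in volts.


Step 1: kT = 1.381e-23 * 432 = 5.96592e-21 J
Step 2: Vt = kT/q = 5.96592e-21 / 1.602e-19
Step 3: Vt = 0.03724 V

0.03724


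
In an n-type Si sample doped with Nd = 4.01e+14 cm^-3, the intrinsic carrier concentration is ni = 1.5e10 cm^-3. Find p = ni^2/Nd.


Step 1: Since Nd >> ni, n ≈ Nd = 4.01e+14 cm^-3
Step 2: p = ni^2 / n = (1.5e10)^2 / 4.01e+14
Step 3: p = 2.25e20 / 4.01e+14 = 5.61e+05 cm^-3

5.61e+05


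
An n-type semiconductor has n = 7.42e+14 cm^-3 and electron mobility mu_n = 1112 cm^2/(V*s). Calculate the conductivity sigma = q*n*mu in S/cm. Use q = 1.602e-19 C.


Step 1: sigma = q * n * mu
Step 2: sigma = 1.602e-19 * 7.42e+14 * 1112
Step 3: sigma = 1.322e-01 S/cm

1.322e-01


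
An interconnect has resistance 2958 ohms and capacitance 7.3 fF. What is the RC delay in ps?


Step 1: tau = R * C
Step 2: tau = 2958 * 7.3 fF = 2958 * 7.3e-15 F
Step 3: tau = 2.15934e-11 s = 21.5934 ps

21.5934


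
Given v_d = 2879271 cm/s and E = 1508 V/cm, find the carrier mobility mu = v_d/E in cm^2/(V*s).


Step 1: mu = v_d / E
Step 2: mu = 2879271 / 1508
Step 3: mu = 1909.33 cm^2/(V*s)

1909.33


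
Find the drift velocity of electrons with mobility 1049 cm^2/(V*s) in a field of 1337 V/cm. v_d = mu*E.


Step 1: v_d = mu * E
Step 2: v_d = 1049 * 1337 = 1402513
Step 3: v_d = 1.40e+06 cm/s

1.40e+06


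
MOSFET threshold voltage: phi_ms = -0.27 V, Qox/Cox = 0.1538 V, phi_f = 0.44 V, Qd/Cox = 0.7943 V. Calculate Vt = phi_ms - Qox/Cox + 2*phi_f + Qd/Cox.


Step 1: Vt = phi_ms - Qox/Cox + 2*phi_f + Qd/Cox
Step 2: Vt = -0.27 - 0.1538 + 2*0.44 + 0.7943
Step 3: Vt = -0.27 - 0.1538 + 0.88 + 0.7943
Step 4: Vt = 1.2505 V

1.2505


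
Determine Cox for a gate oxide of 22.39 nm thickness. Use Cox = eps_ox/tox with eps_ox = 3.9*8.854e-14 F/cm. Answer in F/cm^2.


Step 1: eps_ox = 3.9 * 8.854e-14 = 3.45306e-13 F/cm
Step 2: tox in cm = 22.39 nm * 1e-7 = 2.2390e-06 cm
Step 3: Cox = 3.45306e-13 / 2.2390e-06 = 1.54e-07 F/cm^2

1.54e-07


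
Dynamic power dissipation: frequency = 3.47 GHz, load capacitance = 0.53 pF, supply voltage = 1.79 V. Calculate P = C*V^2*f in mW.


Step 1: V^2 = 1.79^2 = 3.2041 V^2
Step 2: P = C*V^2*f = 0.53e-12 F * 3.2041 * 3.47e9 Hz
Step 3: P = 5.89266031e-03 W
Step 4: P = 5.893 mW

5.893


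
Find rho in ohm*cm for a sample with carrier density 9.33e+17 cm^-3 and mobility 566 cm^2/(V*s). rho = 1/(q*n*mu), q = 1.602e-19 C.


Step 1: sigma = q * n * mu = 1.602e-19 * 9.33e+17 * 566 = 8.45981e+01 S/cm
Step 2: rho = 1 / sigma = 1 / 8.45981e+01 = 0.01182 ohm*cm

0.01182


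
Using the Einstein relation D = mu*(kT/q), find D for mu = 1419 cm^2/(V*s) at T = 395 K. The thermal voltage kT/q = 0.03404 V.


Step 1: D = mu * (kT/q)
Step 2: D = 1419 * 0.03404
Step 3: D = 48.3 cm^2/s

48.3


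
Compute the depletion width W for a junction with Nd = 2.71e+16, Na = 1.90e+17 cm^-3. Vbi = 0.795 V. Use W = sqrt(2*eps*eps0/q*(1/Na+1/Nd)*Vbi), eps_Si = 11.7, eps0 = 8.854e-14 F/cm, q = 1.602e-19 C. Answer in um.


Step 1: 1/Na + 1/Nd = 1/1.90e+17 + 1/2.71e+16 = 4.21635e-17
Step 2: 2*eps*eps0/q = 2*11.7*8.854e-14/1.602e-19 = 1.293281e+07
Step 3: W^2 = 1.293281e+07 * 4.21635e-17 * 0.795 = 4.33508e-10
Step 4: W = sqrt(4.33508e-10) = 2.082e-05 cm = 0.2082 um

0.2082


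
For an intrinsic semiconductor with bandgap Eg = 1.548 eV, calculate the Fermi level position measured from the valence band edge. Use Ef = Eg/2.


Step 1: For an intrinsic semiconductor, the Fermi level sits at midgap.
Step 2: Ef = Eg / 2 = 1.548 / 2 = 0.774 eV

0.774


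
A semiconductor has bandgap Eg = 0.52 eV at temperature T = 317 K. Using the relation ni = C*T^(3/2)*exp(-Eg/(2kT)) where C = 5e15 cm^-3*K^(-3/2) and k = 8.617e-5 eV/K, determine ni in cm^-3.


Step 1: Compute kT = 8.617e-5 * 317 = 0.02731589 eV
Step 2: Exponent = -Eg/(2kT) = -0.52/(2*0.02731589) = -9.51827
Step 3: T^(3/2) = 317^1.5 = 5644.02
Step 4: ni = 5e15 * 5644.02 * exp(-9.51827) = 2.07e+15 cm^-3

2.07e+15


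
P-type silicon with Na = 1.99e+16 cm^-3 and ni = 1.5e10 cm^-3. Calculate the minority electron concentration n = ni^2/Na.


Step 1: Majority hole concentration p ≈ Na = 1.99e+16 cm^-3
Step 2: n = ni^2 / Na = (1.5e10)^2 / 1.99e+16
Step 3: n = 1.13e+04 cm^-3

1.13e+04


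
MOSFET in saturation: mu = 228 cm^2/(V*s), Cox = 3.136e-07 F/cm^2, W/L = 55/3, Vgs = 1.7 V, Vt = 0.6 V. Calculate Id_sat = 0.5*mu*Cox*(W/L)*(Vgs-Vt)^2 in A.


Step 1: Overdrive voltage Vov = Vgs - Vt = 1.7 - 0.6 = 1.1 V
Step 2: W/L = 55/3 = 18.3333
Step 3: Id = 0.5 * 228 * 3.136e-07 * 18.3333 * 1.1^2
Step 4: Id = 7.93e-04 A

7.93e-04


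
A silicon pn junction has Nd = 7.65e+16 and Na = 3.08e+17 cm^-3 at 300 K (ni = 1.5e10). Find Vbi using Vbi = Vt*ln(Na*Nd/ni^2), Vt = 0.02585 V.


Step 1: Compute Na*Nd/ni^2 = 3.08e+17 * 7.65e+16 / (1.5e10)^2 = 1.0472e+14
Step 2: ln(1.0472e+14) = 32.2823
Step 3: Vbi = 0.02585 * 32.2823 = 0.834 V

0.834


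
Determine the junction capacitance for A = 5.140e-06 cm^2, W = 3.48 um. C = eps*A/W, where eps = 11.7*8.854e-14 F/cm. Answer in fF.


Step 1: eps_Si = 11.7 * 8.854e-14 = 1.035918e-12 F/cm
Step 2: W in cm = 3.48 * 1e-4 = 3.48e-04 cm
Step 3: C = 1.035918e-12 * 5.140e-06 / 3.48e-04 = 1.530063e-14 F
Step 4: C = 15.3 fF

15.3


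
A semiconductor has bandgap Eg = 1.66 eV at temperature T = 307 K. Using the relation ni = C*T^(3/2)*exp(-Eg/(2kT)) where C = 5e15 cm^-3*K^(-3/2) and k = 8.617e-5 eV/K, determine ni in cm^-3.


Step 1: Compute kT = 8.617e-5 * 307 = 0.02645419 eV
Step 2: Exponent = -Eg/(2kT) = -1.66/(2*0.02645419) = -31.37499
Step 3: T^(3/2) = 307^1.5 = 5379.07
Step 4: ni = 5e15 * 5379.07 * exp(-31.37499) = 6.36e+05 cm^-3

6.36e+05


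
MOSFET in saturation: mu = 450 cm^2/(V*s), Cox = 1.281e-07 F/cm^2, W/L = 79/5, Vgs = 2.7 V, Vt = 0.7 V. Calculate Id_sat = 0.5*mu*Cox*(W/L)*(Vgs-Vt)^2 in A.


Step 1: Overdrive voltage Vov = Vgs - Vt = 2.7 - 0.7 = 2.0 V
Step 2: W/L = 79/5 = 15.8
Step 3: Id = 0.5 * 450 * 1.281e-07 * 15.8 * 2.0^2
Step 4: Id = 1.82e-03 A

1.82e-03


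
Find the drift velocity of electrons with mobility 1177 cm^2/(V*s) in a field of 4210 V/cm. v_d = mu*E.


Step 1: v_d = mu * E
Step 2: v_d = 1177 * 4210 = 4955170
Step 3: v_d = 4.96e+06 cm/s

4.96e+06


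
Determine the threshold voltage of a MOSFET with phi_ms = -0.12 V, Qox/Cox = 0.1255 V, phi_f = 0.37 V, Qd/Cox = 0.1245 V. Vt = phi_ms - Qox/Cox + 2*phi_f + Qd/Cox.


Step 1: Vt = phi_ms - Qox/Cox + 2*phi_f + Qd/Cox
Step 2: Vt = -0.12 - 0.1255 + 2*0.37 + 0.1245
Step 3: Vt = -0.12 - 0.1255 + 0.74 + 0.1245
Step 4: Vt = 0.619 V

0.619


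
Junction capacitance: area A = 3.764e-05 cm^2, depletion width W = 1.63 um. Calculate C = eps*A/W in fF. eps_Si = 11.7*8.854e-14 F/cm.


Step 1: eps_Si = 11.7 * 8.854e-14 = 1.035918e-12 F/cm
Step 2: W in cm = 1.63 * 1e-4 = 1.63e-04 cm
Step 3: C = 1.035918e-12 * 3.764e-05 / 1.63e-04 = 2.392144e-13 F
Step 4: C = 239.21 fF

239.21


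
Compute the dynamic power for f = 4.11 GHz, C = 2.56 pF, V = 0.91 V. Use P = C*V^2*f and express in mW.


Step 1: V^2 = 0.91^2 = 0.8281 V^2
Step 2: P = C*V^2*f = 2.56e-12 F * 0.8281 * 4.11e9 Hz
Step 3: P = 8.71293696e-03 W
Step 4: P = 8.713 mW

8.713


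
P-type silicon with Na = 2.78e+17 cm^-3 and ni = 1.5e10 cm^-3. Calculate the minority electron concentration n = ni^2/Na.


Step 1: Majority hole concentration p ≈ Na = 2.78e+17 cm^-3
Step 2: n = ni^2 / Na = (1.5e10)^2 / 2.78e+17
Step 3: n = 8.09e+02 cm^-3

8.09e+02


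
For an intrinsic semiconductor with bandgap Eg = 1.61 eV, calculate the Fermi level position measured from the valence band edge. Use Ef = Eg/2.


Step 1: For an intrinsic semiconductor, the Fermi level sits at midgap.
Step 2: Ef = Eg / 2 = 1.61 / 2 = 0.805 eV

0.805


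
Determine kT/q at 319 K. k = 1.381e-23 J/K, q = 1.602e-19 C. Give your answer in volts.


Step 1: kT = 1.381e-23 * 319 = 4.40539e-21 J
Step 2: Vt = kT/q = 4.40539e-21 / 1.602e-19
Step 3: Vt = 0.0275 V

0.0275


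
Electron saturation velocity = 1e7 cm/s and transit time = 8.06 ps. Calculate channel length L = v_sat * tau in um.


Step 1: tau in seconds = 8.06 ps * 1e-12 = 8.0600e-12 s
Step 2: L = v_sat * tau = 1e7 * 8.0600e-12 = 8.0600e-05 cm
Step 3: L in um = 8.0600e-05 * 1e4 = 0.806 um

0.806


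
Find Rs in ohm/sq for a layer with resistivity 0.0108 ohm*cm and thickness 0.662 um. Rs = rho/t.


Step 1: Convert thickness to cm: t = 0.662 um = 6.6200e-05 cm
Step 2: Rs = rho / t = 0.0108 / 6.6200e-05
Step 3: Rs = 163.1 ohm/sq

163.1


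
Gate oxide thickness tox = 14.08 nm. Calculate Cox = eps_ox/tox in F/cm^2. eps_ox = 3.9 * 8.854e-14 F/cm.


Step 1: eps_ox = 3.9 * 8.854e-14 = 3.45306e-13 F/cm
Step 2: tox in cm = 14.08 nm * 1e-7 = 1.4080e-06 cm
Step 3: Cox = 3.45306e-13 / 1.4080e-06 = 2.45e-07 F/cm^2

2.45e-07


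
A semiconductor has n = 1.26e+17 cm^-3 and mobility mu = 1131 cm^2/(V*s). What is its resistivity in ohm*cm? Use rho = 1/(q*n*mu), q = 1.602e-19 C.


Step 1: sigma = q * n * mu = 1.602e-19 * 1.26e+17 * 1131 = 2.28295e+01 S/cm
Step 2: rho = 1 / sigma = 1 / 2.28295e+01 = 0.0438 ohm*cm

0.0438


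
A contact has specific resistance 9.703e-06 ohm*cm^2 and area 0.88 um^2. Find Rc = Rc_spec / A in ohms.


Step 1: Convert area to cm^2: 0.88 um^2 = 8.8000e-09 cm^2
Step 2: Rc = Rc_spec / A = 9.703e-06 / 8.8000e-09
Step 3: Rc = 1.10e+03 ohms

1.10e+03


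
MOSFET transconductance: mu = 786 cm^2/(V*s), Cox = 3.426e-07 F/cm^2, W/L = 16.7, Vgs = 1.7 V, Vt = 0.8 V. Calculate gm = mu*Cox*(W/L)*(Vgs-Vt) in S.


Step 1: Vov = Vgs - Vt = 1.7 - 0.8 = 0.9 V
Step 2: gm = mu * Cox * (W/L) * Vov
Step 3: gm = 786 * 3.426e-07 * 16.7 * 0.9 = 4.05e-03 S

4.05e-03


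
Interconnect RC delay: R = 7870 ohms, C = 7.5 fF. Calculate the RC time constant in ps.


Step 1: tau = R * C
Step 2: tau = 7870 * 7.5 fF = 7870 * 7.5e-15 F
Step 3: tau = 5.9025e-11 s = 59.025 ps

59.025


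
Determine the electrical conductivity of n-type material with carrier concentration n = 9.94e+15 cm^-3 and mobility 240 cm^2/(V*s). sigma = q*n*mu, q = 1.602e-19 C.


Step 1: sigma = q * n * mu
Step 2: sigma = 1.602e-19 * 9.94e+15 * 240
Step 3: sigma = 3.822e-01 S/cm

3.822e-01


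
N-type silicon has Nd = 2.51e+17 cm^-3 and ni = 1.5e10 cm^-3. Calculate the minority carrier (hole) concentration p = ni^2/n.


Step 1: Since Nd >> ni, n ≈ Nd = 2.51e+17 cm^-3
Step 2: p = ni^2 / n = (1.5e10)^2 / 2.51e+17
Step 3: p = 2.25e20 / 2.51e+17 = 8.96e+02 cm^-3

8.96e+02


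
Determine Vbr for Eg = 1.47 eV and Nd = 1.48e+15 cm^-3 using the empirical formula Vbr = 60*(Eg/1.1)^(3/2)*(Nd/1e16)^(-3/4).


Step 1: Eg/1.1 = 1.47/1.1 = 1.336364
Step 2: (Eg/1.1)^1.5 = 1.336364^1.5 = 1.544853
Step 3: (Nd/1e16)^(-0.75) = (0.148)^(-0.75) = 4.190865
Step 4: Vbr = 60 * 1.544853 * 4.190865 = 388.5 V

388.5


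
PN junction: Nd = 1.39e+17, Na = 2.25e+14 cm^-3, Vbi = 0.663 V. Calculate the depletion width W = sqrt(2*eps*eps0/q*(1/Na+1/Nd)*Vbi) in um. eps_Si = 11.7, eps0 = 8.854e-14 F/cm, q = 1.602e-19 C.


Step 1: 1/Na + 1/Nd = 1/2.25e+14 + 1/1.39e+17 = 4.45164e-15
Step 2: 2*eps*eps0/q = 2*11.7*8.854e-14/1.602e-19 = 1.293281e+07
Step 3: W^2 = 1.293281e+07 * 4.45164e-15 * 0.663 = 3.81704e-08
Step 4: W = sqrt(3.81704e-08) = 1.954e-04 cm = 1.954 um

1.954


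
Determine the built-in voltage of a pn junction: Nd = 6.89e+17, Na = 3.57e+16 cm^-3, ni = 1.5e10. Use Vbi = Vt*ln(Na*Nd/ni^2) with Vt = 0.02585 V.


Step 1: Compute Na*Nd/ni^2 = 3.57e+16 * 6.89e+17 / (1.5e10)^2 = 1.0932e+14
Step 2: ln(1.0932e+14) = 32.3253
Step 3: Vbi = 0.02585 * 32.3253 = 0.836 V

0.836


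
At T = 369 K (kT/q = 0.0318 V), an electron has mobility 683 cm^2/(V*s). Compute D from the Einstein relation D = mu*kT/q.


Step 1: D = mu * (kT/q)
Step 2: D = 683 * 0.0318
Step 3: D = 21.72 cm^2/s

21.72


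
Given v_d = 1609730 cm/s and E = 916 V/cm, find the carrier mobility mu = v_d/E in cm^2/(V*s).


Step 1: mu = v_d / E
Step 2: mu = 1609730 / 916
Step 3: mu = 1757.35 cm^2/(V*s)

1757.35


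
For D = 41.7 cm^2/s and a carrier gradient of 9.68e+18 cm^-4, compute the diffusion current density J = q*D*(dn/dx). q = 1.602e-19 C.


Step 1: J = q * D * (dn/dx)
Step 2: J = 1.602e-19 * 41.7 * 9.68e+18
Step 3: J = 6.47e+01 A/cm^2

6.47e+01


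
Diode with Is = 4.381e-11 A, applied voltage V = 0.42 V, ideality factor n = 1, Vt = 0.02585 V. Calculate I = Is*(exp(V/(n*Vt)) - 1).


Step 1: V/(n*Vt) = 0.42/(1*0.02585) = 16.2476
Step 2: exp(16.2476) = 1.1383e+07
Step 3: I = 4.381e-11 * (1.1383e+07 - 1) = 4.99e-04 A

4.99e-04


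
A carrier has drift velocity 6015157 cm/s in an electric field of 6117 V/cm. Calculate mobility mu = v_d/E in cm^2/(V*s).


Step 1: mu = v_d / E
Step 2: mu = 6015157 / 6117
Step 3: mu = 983.35 cm^2/(V*s)

983.35


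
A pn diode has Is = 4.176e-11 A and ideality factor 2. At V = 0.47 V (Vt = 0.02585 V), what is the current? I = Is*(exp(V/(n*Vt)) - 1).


Step 1: V/(n*Vt) = 0.47/(2*0.02585) = 9.0909
Step 2: exp(9.0909) = 8.8742e+03
Step 3: I = 4.176e-11 * (8.8742e+03 - 1) = 3.71e-07 A

3.71e-07


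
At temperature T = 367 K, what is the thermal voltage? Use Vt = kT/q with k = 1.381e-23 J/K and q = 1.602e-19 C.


Step 1: kT = 1.381e-23 * 367 = 5.06827e-21 J
Step 2: Vt = kT/q = 5.06827e-21 / 1.602e-19
Step 3: Vt = 0.03164 V

0.03164
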